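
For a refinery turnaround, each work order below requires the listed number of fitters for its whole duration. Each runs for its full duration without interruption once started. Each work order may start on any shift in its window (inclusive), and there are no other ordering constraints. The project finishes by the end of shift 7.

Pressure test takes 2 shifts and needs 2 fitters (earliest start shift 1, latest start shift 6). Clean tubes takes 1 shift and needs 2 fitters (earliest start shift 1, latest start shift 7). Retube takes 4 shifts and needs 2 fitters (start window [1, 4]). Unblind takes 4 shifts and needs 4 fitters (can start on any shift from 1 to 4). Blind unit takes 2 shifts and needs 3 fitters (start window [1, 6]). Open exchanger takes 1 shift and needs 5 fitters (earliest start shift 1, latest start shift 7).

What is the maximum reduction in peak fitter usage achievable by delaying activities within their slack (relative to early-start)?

11

Early-start peak: s1:18  s2:11  s3:6  s4:6  s5:0  s6:0  s7:0 ⇒ 18.
Leveled (Pressure test@1, Clean tubes@1, Retube@1, Unblind@3, Blind unit@5, Open exchanger@7): s1:6  s2:4  s3:6  s4:6  s5:7  s6:7  s7:5 ⇒ 7.
Reduction 18 − 7 = 11.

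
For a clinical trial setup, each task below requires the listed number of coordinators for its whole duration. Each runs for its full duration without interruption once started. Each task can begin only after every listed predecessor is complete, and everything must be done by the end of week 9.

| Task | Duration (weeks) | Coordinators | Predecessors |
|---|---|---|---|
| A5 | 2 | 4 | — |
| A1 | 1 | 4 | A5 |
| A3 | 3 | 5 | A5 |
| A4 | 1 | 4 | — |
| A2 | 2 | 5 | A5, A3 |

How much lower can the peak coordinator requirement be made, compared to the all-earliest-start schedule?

4

Early-start peak: w1:8  w2:4  w3:9  w4:5  w5:5  w6:5  w7:5  w8:0  w9:0 ⇒ 9.
Leveled (A5@1, A1@3, A3@4, A4@7, A2@8): w1:4  w2:4  w3:4  w4:5  w5:5  w6:5  w7:4  w8:5  w9:5 ⇒ 5.
Reduction 9 − 5 = 4.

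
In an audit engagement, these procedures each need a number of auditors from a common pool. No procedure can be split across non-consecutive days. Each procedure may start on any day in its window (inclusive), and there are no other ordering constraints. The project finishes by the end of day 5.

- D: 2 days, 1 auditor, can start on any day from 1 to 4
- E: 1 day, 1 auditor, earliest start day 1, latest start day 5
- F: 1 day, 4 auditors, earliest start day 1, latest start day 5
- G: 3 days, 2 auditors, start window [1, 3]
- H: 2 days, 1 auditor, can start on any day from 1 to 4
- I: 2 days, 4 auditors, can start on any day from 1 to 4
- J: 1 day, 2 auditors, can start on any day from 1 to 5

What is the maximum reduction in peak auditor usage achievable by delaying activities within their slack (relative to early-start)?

Early-start peak: d1:15  d2:8  d3:2  d4:0  d5:0 ⇒ 15.
Leveled (D@1, E@1, F@1, G@2, H@2, I@4, J@2): d1:6  d2:6  d3:3  d4:6  d5:4 ⇒ 6.
Reduction 15 − 6 = 9.

9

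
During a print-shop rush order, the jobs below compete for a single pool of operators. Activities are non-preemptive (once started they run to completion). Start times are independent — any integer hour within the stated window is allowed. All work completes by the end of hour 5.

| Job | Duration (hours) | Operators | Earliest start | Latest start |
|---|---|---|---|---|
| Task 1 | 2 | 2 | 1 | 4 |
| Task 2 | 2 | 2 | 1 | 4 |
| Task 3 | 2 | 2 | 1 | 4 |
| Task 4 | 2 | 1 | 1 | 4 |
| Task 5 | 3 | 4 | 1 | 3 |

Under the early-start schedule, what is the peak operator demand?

11

Early-start schedule: Task 1@1, Task 2@1, Task 3@1, Task 4@1, Task 5@1.
Load per hour: hour 1: 11, hour 2: 11, hour 3: 4, hour 4: 0, hour 5: 0.
Peak is 11.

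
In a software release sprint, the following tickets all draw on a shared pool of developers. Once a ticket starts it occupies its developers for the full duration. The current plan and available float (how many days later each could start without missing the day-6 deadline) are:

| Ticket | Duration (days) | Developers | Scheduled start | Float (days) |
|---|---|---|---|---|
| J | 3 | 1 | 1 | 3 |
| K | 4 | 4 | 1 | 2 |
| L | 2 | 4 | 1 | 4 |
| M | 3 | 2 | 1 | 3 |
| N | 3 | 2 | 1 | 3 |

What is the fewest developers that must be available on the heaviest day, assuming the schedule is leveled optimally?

Early-start (J@1, K@1, L@1, M@1, N@1) gives peak 13: d1:13  d2:13  d3:9  d4:4  d5:0  d6:0.
Shift L→5, N→4.
Schedule J@1, K@1, L@5, M@1, N@4: d1:7  d2:7  d3:7  d4:6  d5:6  d6:6 — peak 7.
Total developer-days = 39 over 6 days ⇒ peak ≥ ⌈39/6⌉ = 7, so 7 is optimal.

7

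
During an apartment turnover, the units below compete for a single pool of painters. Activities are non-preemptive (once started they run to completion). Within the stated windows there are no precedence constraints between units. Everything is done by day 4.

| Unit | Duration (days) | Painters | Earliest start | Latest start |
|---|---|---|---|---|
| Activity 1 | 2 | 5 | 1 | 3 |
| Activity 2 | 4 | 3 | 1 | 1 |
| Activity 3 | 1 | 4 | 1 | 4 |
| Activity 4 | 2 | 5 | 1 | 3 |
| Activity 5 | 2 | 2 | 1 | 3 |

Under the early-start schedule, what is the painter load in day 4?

3

At early start, day 4 has: Activity 2.
Demand: 3 = 3.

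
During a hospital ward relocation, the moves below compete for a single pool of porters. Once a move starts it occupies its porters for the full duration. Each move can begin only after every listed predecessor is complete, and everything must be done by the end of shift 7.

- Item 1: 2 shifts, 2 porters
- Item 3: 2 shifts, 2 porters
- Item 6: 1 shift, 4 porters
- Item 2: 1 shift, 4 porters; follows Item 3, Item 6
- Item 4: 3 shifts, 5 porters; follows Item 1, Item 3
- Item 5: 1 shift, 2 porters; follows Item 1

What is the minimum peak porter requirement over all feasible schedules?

Early-start (Item 1@1, Item 3@1, Item 6@1, Item 2@3, Item 4@3, Item 5@3) gives peak 11: s1:8  s2:4  s3:11  s4:5  s5:5  s6:0  s7:0.
Shift Item 6→3, Item 2→4, Item 4→5.
Schedule Item 1@1, Item 3@1, Item 6@3, Item 2@4, Item 4@5, Item 5@3: s1:4  s2:4  s3:6  s4:4  s5:5  s6:5  s7:5 — peak 6.

6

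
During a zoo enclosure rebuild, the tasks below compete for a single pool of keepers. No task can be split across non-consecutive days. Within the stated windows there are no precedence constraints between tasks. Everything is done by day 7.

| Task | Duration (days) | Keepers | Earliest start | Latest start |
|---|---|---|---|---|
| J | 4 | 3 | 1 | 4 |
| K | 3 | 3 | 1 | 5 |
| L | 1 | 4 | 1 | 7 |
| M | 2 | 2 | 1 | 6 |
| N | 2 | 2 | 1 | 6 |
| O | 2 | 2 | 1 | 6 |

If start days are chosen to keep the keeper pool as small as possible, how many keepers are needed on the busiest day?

6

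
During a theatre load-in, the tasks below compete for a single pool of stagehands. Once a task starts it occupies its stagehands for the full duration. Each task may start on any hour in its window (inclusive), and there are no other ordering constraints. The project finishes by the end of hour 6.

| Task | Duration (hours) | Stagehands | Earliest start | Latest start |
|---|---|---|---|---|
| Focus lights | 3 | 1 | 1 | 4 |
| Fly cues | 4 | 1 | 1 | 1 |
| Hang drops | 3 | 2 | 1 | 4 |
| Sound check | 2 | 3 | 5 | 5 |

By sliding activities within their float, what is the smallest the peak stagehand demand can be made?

4

Schedule Focus lights@1, Fly cues@1, Hang drops@1, Sound check@5: h1:4  h2:4  h3:4  h4:1  h5:3  h6:3 — peak 4.
Total stagehand-hours = 19 over 6 hours ⇒ peak ≥ ⌈19/6⌉ = 4, so 4 is optimal.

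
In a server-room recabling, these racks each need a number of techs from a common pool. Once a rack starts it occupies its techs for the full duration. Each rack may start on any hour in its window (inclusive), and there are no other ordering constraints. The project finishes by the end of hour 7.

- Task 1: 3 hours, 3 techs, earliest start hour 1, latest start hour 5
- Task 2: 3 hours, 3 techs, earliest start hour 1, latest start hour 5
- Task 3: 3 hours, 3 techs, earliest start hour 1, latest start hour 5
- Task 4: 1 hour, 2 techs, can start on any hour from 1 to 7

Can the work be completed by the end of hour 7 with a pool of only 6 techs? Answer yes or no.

yes

Schedule Task 1@1, Task 2@1, Task 3@4, Task 4@4: h1:6  h2:6  h3:6  h4:5  h5:3  h6:3  h7:0 — peak 6 ≤ 6.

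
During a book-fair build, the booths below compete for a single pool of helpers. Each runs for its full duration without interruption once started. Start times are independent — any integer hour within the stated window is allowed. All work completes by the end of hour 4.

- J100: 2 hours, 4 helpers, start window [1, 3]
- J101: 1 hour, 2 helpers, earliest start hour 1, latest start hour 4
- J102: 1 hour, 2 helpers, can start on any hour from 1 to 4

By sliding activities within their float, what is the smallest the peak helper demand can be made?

Early-start (J100@1, J101@1, J102@1) gives peak 8: h1:8  h2:4  h3:0  h4:0.
Shift J101→3, J102→3.
Schedule J100@1, J101@3, J102@3: h1:4  h2:4  h3:4  h4:0 — peak 4.

4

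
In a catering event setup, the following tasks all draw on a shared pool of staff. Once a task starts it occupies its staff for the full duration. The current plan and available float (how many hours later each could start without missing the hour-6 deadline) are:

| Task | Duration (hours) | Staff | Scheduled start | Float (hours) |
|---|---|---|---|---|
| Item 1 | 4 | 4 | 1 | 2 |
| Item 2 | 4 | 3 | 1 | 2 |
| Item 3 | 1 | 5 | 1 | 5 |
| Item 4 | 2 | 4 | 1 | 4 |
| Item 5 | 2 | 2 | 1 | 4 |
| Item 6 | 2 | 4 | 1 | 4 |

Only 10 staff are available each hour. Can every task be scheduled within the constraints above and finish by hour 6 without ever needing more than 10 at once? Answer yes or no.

The minimum achievable peak is 11; 10 < 11, so no feasible schedule stays within the cap.

no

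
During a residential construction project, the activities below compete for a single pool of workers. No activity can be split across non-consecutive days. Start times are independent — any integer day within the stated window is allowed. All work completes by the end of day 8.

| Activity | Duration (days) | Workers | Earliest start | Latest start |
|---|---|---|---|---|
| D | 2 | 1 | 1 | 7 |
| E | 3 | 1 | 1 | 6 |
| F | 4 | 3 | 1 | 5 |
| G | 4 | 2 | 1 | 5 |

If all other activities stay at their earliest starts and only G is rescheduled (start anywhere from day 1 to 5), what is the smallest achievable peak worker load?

5

G@1: d1:7  d2:7  d3:6  d4:5  d5:0  d6:0  d7:0  d8:0 → peak 7
G@2: d1:5  d2:7  d3:6  d4:5  d5:2  d6:0  d7:0  d8:0 → peak 7
G@3: d1:5  d2:5  d3:6  d4:5  d5:2  d6:2  d7:0  d8:0 → peak 6
G@4: d1:5  d2:5  d3:4  d4:5  d5:2  d6:2  d7:2  d8:0 → peak 5
G@5: d1:5  d2:5  d3:4  d4:3  d5:2  d6:2  d7:2  d8:2 → peak 5
Best is G@4, peak 5.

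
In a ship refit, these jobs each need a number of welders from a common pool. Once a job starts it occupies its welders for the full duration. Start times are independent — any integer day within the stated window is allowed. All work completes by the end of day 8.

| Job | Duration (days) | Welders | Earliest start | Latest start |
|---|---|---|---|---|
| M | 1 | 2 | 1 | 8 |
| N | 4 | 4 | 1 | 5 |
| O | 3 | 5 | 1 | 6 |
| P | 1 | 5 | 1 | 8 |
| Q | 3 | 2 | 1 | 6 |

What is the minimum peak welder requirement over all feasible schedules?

6

Early-start (M@1, N@1, O@1, P@1, Q@1) gives peak 18: d1:18  d2:11  d3:11  d4:4  d5:0  d6:0  d7:0  d8:0.
Shift O→5, P→8, Q→2.
Schedule M@1, N@1, O@5, P@8, Q@2: d1:6  d2:6  d3:6  d4:6  d5:5  d6:5  d7:5  d8:5 — peak 6.
Total welder-days = 44 over 8 days ⇒ peak ≥ ⌈44/8⌉ = 6, so 6 is optimal.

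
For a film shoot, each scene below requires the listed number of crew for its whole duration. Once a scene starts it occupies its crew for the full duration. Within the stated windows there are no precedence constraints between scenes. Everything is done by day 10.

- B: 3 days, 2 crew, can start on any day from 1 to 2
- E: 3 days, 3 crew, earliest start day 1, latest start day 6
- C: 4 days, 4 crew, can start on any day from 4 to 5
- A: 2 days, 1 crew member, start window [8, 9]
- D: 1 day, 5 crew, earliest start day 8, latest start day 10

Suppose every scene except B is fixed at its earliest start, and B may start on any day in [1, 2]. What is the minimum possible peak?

6

B@1: d1:5  d2:5  d3:5  d4:4  d5:4  d6:4  d7:4  d8:6  d9:1  d10:0 → peak 6
B@2: d1:3  d2:5  d3:5  d4:6  d5:4  d6:4  d7:4  d8:6  d9:1  d10:0 → peak 6
Best is B@1, peak 6.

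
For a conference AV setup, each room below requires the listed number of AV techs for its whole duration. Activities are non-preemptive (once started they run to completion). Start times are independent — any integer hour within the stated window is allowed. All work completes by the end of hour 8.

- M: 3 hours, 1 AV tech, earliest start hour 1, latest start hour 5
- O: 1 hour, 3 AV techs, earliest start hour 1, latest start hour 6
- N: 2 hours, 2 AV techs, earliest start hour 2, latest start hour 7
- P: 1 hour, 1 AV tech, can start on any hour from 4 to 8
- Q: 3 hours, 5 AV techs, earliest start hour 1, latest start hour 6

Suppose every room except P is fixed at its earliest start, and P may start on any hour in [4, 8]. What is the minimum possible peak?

9

P@4: h1:9  h2:8  h3:8  h4:1  h5:0  h6:0  h7:0  h8:0 → peak 9
P@5: h1:9  h2:8  h3:8  h4:0  h5:1  h6:0  h7:0  h8:0 → peak 9
P@6: h1:9  h2:8  h3:8  h4:0  h5:0  h6:1  h7:0  h8:0 → peak 9
P@7: h1:9  h2:8  h3:8  h4:0  h5:0  h6:0  h7:1  h8:0 → peak 9
P@8: h1:9  h2:8  h3:8  h4:0  h5:0  h6:0  h7:0  h8:1 → peak 9
Best is P@4, peak 9.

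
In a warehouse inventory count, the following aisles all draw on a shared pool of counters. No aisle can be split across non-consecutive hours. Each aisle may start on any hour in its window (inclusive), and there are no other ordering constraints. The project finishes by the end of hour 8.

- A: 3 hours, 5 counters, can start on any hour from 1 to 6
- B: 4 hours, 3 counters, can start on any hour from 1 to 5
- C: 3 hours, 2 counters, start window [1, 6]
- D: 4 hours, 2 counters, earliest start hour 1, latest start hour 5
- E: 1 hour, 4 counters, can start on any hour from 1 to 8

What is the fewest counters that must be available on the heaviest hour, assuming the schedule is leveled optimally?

7

Early-start (A@1, B@1, C@1, D@1, E@1) gives peak 16: h1:16  h2:12  h3:12  h4:5  h5:0  h6:0  h7:0  h8:0.
Shift B→4, D→4, E→8.
Schedule A@1, B@4, C@1, D@4, E@8: h1:7  h2:7  h3:7  h4:5  h5:5  h6:5  h7:5  h8:4 — peak 7.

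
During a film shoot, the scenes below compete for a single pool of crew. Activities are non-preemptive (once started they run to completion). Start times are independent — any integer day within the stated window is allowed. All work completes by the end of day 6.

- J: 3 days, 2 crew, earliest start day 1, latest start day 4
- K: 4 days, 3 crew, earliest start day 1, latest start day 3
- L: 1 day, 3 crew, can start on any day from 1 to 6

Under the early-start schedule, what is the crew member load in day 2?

5

At early start, day 2 has: J, K.
Demand: 2 + 3 = 5.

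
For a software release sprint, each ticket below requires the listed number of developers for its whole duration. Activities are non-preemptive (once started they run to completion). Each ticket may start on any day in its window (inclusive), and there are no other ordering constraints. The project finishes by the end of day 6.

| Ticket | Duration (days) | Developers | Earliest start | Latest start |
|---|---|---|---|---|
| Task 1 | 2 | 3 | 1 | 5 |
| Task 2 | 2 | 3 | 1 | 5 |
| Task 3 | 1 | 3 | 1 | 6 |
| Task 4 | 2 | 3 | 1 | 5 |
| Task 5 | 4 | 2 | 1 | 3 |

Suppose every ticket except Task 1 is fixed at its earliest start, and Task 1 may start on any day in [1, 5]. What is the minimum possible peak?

Task 1@1: d1:14  d2:11  d3:2  d4:2  d5:0  d6:0 → peak 14
Task 1@2: d1:11  d2:11  d3:5  d4:2  d5:0  d6:0 → peak 11
Task 1@3: d1:11  d2:8  d3:5  d4:5  d5:0  d6:0 → peak 11
Task 1@4: d1:11  d2:8  d3:2  d4:5  d5:3  d6:0 → peak 11
Task 1@5: d1:11  d2:8  d3:2  d4:2  d5:3  d6:3 → peak 11
Best is Task 1@2, peak 11.

11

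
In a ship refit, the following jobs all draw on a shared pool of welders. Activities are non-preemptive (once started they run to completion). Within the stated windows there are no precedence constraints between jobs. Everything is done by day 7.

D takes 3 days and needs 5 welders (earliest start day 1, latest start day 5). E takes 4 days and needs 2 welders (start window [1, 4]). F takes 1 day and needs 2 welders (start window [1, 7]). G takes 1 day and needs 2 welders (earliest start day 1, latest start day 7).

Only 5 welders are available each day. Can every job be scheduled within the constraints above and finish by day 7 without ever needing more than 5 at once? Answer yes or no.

Schedule D@1, E@4, F@4, G@5: d1:5  d2:5  d3:5  d4:4  d5:4  d6:2  d7:2 — peak 5 ≤ 5.

yes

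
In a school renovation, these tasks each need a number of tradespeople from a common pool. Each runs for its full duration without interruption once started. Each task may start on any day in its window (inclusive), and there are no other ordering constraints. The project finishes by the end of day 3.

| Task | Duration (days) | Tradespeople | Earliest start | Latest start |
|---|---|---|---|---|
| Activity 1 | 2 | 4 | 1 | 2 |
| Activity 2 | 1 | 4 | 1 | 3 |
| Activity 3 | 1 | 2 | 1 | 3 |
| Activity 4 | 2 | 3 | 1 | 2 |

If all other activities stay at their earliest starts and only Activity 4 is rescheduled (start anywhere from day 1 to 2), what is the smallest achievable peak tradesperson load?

10

Activity 4@1: d1:13  d2:7  d3:0 → peak 13
Activity 4@2: d1:10  d2:7  d3:3 → peak 10
Best is Activity 4@2, peak 10.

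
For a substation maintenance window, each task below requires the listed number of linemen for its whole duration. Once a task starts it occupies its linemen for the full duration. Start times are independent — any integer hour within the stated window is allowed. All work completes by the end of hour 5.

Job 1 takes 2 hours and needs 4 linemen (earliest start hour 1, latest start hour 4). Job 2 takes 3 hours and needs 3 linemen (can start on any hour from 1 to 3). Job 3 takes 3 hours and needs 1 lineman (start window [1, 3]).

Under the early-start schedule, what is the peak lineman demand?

Early-start schedule: Job 1@1, Job 2@1, Job 3@1.
Load per hour: hour 1: 8, hour 2: 8, hour 3: 4, hour 4: 0, hour 5: 0.
Peak is 8.

8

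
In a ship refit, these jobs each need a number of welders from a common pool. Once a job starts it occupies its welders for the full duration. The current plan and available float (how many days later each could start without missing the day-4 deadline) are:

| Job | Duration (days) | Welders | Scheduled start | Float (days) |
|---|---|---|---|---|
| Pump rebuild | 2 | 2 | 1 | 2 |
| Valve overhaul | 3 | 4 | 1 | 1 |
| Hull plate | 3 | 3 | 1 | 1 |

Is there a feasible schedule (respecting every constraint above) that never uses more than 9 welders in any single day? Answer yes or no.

Schedule Pump rebuild@1, Valve overhaul@1, Hull plate@1: d1:9  d2:9  d3:7  d4:0 — peak 9 ≤ 9.

yes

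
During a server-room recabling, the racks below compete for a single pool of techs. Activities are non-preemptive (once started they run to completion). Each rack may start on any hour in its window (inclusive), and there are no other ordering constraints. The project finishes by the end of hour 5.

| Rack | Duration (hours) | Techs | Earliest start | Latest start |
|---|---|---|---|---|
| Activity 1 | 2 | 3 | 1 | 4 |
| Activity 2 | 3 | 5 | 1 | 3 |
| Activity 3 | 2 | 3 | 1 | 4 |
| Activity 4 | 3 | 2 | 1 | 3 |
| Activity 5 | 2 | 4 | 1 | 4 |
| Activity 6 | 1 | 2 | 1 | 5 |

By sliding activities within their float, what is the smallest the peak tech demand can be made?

Early-start (Activity 1@1, Activity 2@1, Activity 3@1, Activity 4@1, Activity 5@1, Activity 6@1) gives peak 19: h1:19  h2:17  h3:7  h4:0  h5:0.
Shift Activity 3→4, Activity 4→3, Activity 5→4, Activity 6→3.
Schedule Activity 1@1, Activity 2@1, Activity 3@4, Activity 4@3, Activity 5@4, Activity 6@3: h1:8  h2:8  h3:9  h4:9  h5:9 — peak 9.
Total tech-hours = 43 over 5 hours ⇒ peak ≥ ⌈43/5⌉ = 9, so 9 is optimal.

9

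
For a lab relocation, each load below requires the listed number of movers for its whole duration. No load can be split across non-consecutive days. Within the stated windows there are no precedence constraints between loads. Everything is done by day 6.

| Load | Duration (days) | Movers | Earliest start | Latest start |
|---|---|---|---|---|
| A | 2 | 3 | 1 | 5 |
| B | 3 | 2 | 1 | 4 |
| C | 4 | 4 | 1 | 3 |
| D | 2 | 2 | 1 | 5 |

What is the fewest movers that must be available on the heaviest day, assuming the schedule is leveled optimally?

6

Early-start (A@1, B@1, C@1, D@1) gives peak 11: d1:11  d2:11  d3:6  d4:4  d5:0  d6:0.
Shift C→3, D→4.
Schedule A@1, B@1, C@3, D@4: d1:5  d2:5  d3:6  d4:6  d5:6  d6:4 — peak 6.
Total mover-days = 32 over 6 days ⇒ peak ≥ ⌈32/6⌉ = 6, so 6 is optimal.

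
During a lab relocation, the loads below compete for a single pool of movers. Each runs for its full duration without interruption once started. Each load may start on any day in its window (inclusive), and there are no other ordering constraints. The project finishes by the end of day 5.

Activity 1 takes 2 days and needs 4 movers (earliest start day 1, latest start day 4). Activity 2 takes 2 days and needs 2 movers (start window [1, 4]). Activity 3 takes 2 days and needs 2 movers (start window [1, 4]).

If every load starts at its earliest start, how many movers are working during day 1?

At early start, day 1 has: Activity 1, Activity 2, Activity 3.
Demand: 4 + 2 + 2 = 8.

8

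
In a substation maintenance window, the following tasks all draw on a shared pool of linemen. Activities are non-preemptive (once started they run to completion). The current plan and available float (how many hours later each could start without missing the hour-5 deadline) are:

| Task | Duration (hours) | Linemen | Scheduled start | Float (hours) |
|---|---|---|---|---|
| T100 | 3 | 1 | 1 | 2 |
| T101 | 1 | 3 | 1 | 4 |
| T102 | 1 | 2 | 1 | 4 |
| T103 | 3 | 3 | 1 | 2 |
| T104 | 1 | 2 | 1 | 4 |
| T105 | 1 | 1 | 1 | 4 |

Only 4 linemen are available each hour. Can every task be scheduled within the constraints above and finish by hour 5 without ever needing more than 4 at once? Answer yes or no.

Schedule T100@1, T101@1, T102@5, T103@2, T104@5, T105@4: h1:4  h2:4  h3:4  h4:4  h5:4 — peak 4 ≤ 4.

yes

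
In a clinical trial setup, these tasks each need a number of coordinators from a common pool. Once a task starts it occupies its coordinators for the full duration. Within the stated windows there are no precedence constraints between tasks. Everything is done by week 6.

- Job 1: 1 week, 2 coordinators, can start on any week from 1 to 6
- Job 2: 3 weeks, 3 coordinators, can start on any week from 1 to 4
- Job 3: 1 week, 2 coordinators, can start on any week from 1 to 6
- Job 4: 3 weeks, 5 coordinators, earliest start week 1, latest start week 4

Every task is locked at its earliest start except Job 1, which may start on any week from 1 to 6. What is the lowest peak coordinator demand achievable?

10

Job 1@1: w1:12  w2:8  w3:8  w4:0  w5:0  w6:0 → peak 12
Job 1@2: w1:10  w2:10  w3:8  w4:0  w5:0  w6:0 → peak 10
Job 1@3: w1:10  w2:8  w3:10  w4:0  w5:0  w6:0 → peak 10
Job 1@4: w1:10  w2:8  w3:8  w4:2  w5:0  w6:0 → peak 10
Job 1@5: w1:10  w2:8  w3:8  w4:0  w5:2  w6:0 → peak 10
Job 1@6: w1:10  w2:8  w3:8  w4:0  w5:0  w6:2 → peak 10
Best is Job 1@2, peak 10.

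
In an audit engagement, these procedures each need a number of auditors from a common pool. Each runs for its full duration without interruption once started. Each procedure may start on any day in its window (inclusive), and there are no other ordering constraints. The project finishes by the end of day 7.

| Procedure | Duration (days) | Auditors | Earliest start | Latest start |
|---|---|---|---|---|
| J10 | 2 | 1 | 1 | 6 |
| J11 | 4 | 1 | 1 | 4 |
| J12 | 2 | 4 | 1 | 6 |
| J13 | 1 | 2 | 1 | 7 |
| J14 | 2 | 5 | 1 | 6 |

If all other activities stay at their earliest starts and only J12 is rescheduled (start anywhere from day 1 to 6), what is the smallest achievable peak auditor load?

J12@1: d1:13  d2:11  d3:1  d4:1  d5:0  d6:0  d7:0 → peak 13
J12@2: d1:9  d2:11  d3:5  d4:1  d5:0  d6:0  d7:0 → peak 11
J12@3: d1:9  d2:7  d3:5  d4:5  d5:0  d6:0  d7:0 → peak 9
J12@4: d1:9  d2:7  d3:1  d4:5  d5:4  d6:0  d7:0 → peak 9
J12@5: d1:9  d2:7  d3:1  d4:1  d5:4  d6:4  d7:0 → peak 9
J12@6: d1:9  d2:7  d3:1  d4:1  d5:0  d6:4  d7:4 → peak 9
Best is J12@3, peak 9.

9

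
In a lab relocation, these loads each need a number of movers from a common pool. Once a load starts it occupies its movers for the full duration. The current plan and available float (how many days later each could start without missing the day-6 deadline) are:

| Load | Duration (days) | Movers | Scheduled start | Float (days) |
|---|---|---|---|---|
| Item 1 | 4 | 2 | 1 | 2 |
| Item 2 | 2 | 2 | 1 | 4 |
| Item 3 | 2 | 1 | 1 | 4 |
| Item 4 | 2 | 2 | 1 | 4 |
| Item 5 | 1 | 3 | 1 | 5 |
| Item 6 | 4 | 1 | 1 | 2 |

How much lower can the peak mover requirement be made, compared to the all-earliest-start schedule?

6

Early-start peak: d1:11  d2:8  d3:3  d4:3  d5:0  d6:0 ⇒ 11.
Leveled (Item 1@1, Item 2@1, Item 3@1, Item 4@3, Item 5@5, Item 6@3): d1:5  d2:5  d3:5  d4:5  d5:4  d6:1 ⇒ 5.
Reduction 11 − 5 = 6.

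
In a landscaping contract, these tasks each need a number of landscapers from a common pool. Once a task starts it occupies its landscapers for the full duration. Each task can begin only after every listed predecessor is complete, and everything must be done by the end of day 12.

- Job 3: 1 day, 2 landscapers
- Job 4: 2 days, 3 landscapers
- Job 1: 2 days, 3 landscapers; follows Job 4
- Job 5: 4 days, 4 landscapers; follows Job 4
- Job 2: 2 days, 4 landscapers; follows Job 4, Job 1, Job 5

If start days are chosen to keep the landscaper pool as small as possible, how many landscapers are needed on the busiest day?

4

Early-start (Job 3@1, Job 4@1, Job 1@3, Job 5@3, Job 2@7) gives peak 7: d1:5  d2:3  d3:7  d4:7  d5:4  d6:4  d7:4  d8:4  d9:0  d10:0  d11:0  d12:0.
Shift Job 4→2, Job 1→4, Job 5→6, Job 2→10.
Schedule Job 3@1, Job 4@2, Job 1@4, Job 5@6, Job 2@10: d1:2  d2:3  d3:3  d4:3  d5:3  d6:4  d7:4  d8:4  d9:4  d10:4  d11:4  d12:0 — peak 4.
Total landscaper-days = 38 over 12 days ⇒ peak ≥ ⌈38/12⌉ = 4, so 4 is optimal.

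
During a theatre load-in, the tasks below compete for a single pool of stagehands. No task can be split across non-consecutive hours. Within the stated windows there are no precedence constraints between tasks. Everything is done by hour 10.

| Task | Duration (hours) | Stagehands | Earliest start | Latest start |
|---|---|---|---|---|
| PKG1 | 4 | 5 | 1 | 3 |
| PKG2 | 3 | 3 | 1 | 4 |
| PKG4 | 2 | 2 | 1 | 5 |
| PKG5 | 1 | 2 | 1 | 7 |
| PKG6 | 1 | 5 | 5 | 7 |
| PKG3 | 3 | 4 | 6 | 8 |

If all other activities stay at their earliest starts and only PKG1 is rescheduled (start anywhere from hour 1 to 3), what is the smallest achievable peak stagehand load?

PKG1@1: h1:12  h2:10  h3:8  h4:5  h5:5  h6:4  h7:4  h8:4  h9:0  h10:0 → peak 12
PKG1@2: h1:7  h2:10  h3:8  h4:5  h5:10  h6:4  h7:4  h8:4  h9:0  h10:0 → peak 10
PKG1@3: h1:7  h2:5  h3:8  h4:5  h5:10  h6:9  h7:4  h8:4  h9:0  h10:0 → peak 10
Best is PKG1@2, peak 10.

10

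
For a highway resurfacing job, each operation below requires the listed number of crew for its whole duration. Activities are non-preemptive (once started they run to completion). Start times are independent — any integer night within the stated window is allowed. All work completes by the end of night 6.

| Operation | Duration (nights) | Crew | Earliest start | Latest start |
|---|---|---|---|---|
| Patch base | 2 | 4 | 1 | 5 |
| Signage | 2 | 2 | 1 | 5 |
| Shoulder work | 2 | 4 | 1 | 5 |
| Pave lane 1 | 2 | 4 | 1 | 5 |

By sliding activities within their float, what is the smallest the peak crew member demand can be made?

Early-start (Patch base@1, Signage@1, Shoulder work@1, Pave lane 1@1) gives peak 14: n1:14  n2:14  n3:0  n4:0  n5:0  n6:0.
Shift Shoulder work→3, Pave lane 1→5.
Schedule Patch base@1, Signage@1, Shoulder work@3, Pave lane 1@5: n1:6  n2:6  n3:4  n4:4  n5:4  n6:4 — peak 6.

6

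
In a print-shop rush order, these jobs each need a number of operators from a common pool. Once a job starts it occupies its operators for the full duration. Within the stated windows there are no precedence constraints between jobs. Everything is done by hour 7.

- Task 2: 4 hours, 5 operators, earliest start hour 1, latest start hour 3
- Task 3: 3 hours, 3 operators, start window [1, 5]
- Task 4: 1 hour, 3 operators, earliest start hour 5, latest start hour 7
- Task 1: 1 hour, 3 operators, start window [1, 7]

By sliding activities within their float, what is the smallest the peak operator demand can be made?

6

Early-start (Task 2@1, Task 3@1, Task 4@5, Task 1@1) gives peak 11: h1:11  h2:8  h3:8  h4:5  h5:3  h6:0  h7:0.
Shift Task 3→5, Task 1→6.
Schedule Task 2@1, Task 3@5, Task 4@5, Task 1@6: h1:5  h2:5  h3:5  h4:5  h5:6  h6:6  h7:3 — peak 6.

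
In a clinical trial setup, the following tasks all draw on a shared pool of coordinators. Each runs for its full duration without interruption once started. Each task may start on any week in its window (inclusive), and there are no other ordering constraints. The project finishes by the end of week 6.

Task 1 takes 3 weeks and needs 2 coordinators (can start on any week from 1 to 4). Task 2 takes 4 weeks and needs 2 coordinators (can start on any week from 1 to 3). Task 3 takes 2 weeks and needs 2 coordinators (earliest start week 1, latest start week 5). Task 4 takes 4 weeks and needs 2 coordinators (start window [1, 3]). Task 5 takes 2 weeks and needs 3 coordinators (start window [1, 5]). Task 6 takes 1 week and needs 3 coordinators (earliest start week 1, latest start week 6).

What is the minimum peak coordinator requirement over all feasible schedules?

Early-start (Task 1@1, Task 2@1, Task 3@1, Task 4@1, Task 5@1, Task 6@1) gives peak 14: w1:14  w2:11  w3:6  w4:4  w5:0  w6:0.
Shift Task 3→4, Task 5→5, Task 6→6.
Schedule Task 1@1, Task 2@1, Task 3@4, Task 4@1, Task 5@5, Task 6@6: w1:6  w2:6  w3:6  w4:6  w5:5  w6:6 — peak 6.
Total coordinator-weeks = 35 over 6 weeks ⇒ peak ≥ ⌈35/6⌉ = 6, so 6 is optimal.

6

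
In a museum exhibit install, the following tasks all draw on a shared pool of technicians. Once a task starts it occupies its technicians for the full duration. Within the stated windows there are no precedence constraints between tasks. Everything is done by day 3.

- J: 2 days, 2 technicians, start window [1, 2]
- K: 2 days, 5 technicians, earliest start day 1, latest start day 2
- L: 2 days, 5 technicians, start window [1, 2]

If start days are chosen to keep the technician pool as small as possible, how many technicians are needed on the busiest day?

12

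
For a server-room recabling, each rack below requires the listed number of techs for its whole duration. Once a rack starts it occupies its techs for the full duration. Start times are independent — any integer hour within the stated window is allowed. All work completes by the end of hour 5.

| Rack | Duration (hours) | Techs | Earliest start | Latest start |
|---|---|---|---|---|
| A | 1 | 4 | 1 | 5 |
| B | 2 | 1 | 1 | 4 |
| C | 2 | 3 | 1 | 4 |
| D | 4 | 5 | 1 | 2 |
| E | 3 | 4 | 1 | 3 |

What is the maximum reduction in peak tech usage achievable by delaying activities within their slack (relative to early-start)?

8

Early-start peak: h1:17  h2:13  h3:9  h4:5  h5:0 ⇒ 17.
Leveled (A@1, B@1, C@1, D@2, E@3): h1:8  h2:9  h3:9  h4:9  h5:9 ⇒ 9.
Reduction 17 − 9 = 8.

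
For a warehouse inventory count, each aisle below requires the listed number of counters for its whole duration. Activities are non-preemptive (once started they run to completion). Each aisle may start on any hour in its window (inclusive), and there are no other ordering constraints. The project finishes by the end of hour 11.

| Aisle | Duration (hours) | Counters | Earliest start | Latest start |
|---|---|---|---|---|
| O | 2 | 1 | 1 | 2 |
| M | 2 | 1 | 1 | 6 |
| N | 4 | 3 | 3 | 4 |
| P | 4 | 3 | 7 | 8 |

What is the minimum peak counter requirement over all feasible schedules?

3

Schedule O@1, M@1, N@3, P@7: h1:2  h2:2  h3:3  h4:3  h5:3  h6:3  h7:3  h8:3  h9:3  h10:3  h11:0 — peak 3.
Total counter-hours = 28 over 11 hours ⇒ peak ≥ ⌈28/11⌉ = 3, so 3 is optimal.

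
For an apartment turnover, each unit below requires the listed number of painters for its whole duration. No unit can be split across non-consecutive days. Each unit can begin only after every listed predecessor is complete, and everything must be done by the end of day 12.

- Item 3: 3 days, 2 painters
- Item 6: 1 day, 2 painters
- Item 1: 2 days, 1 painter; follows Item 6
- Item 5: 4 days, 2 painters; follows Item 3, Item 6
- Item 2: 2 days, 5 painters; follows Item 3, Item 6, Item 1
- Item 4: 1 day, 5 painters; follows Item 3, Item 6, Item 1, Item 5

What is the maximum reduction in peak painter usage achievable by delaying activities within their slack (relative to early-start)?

2

Early-start peak: d1:4  d2:3  d3:3  d4:7  d5:7  d6:2  d7:2  d8:5  d9:0  d10:0  d11:0  d12:0 ⇒ 7.
Leveled (Item 3@1, Item 6@1, Item 1@2, Item 5@4, Item 2@8, Item 4@10): d1:4  d2:3  d3:3  d4:2  d5:2  d6:2  d7:2  d8:5  d9:5  d10:5  d11:0  d12:0 ⇒ 5.
Reduction 7 − 5 = 2.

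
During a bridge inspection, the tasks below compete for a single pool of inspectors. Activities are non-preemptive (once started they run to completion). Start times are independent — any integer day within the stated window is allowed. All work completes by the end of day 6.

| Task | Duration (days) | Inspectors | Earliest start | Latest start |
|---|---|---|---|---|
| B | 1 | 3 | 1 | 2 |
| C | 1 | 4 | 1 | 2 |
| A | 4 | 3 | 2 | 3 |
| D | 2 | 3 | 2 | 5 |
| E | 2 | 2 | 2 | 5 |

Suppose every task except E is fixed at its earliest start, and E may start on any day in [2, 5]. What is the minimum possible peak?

7

E@2: d1:7  d2:8  d3:8  d4:3  d5:3  d6:0 → peak 8
E@3: d1:7  d2:6  d3:8  d4:5  d5:3  d6:0 → peak 8
E@4: d1:7  d2:6  d3:6  d4:5  d5:5  d6:0 → peak 7
E@5: d1:7  d2:6  d3:6  d4:3  d5:5  d6:2 → peak 7
Best is E@4, peak 7.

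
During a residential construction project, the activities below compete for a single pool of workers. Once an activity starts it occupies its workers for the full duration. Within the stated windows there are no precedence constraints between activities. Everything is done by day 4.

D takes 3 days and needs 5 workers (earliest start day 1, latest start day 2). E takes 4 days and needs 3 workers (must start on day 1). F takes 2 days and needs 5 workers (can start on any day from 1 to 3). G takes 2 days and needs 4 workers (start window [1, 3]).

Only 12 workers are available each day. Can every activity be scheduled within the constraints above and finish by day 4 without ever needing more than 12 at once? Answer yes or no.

The minimum achievable peak is 13; 12 < 13, so no feasible schedule stays within the cap.

no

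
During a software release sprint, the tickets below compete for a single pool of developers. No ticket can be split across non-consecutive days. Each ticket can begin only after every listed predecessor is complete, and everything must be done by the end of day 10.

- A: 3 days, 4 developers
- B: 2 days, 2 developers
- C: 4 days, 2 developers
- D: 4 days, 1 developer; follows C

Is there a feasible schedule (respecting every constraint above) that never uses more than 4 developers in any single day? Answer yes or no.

The minimum achievable peak is 5; 4 < 5, so no feasible schedule stays within the cap.

no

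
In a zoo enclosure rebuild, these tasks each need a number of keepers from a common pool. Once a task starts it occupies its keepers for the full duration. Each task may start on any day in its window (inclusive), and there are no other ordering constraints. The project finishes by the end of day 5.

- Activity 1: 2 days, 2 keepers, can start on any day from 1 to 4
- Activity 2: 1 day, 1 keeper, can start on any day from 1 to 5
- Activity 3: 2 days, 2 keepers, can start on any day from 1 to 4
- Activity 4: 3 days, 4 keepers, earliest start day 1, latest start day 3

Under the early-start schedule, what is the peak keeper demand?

Early-start schedule: Activity 1@1, Activity 2@1, Activity 3@1, Activity 4@1.
Load per day: day 1: 9, day 2: 8, day 3: 4, day 4: 0, day 5: 0.
Peak is 9.

9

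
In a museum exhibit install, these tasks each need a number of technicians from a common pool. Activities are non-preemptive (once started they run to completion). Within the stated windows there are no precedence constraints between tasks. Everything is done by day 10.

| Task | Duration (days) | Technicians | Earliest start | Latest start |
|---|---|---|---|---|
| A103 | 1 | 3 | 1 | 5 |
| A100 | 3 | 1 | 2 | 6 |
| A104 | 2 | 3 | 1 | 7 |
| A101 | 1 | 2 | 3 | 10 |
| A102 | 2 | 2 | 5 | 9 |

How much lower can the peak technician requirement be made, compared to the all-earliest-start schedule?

Early-start peak: d1:6  d2:4  d3:3  d4:1  d5:2  d6:2  d7:0  d8:0  d9:0  d10:0 ⇒ 6.
Leveled (A103@1, A100@2, A104@5, A101@3, A102@7): d1:3  d2:1  d3:3  d4:1  d5:3  d6:3  d7:2  d8:2  d9:0  d10:0 ⇒ 3.
Reduction 6 − 3 = 3.

3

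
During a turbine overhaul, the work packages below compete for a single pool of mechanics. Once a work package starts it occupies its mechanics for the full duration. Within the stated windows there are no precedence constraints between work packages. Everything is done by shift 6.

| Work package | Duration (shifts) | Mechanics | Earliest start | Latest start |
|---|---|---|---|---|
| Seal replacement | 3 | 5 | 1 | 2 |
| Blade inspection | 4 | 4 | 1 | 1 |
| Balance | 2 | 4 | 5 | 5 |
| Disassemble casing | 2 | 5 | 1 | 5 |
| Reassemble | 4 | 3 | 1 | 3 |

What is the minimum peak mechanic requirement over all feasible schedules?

12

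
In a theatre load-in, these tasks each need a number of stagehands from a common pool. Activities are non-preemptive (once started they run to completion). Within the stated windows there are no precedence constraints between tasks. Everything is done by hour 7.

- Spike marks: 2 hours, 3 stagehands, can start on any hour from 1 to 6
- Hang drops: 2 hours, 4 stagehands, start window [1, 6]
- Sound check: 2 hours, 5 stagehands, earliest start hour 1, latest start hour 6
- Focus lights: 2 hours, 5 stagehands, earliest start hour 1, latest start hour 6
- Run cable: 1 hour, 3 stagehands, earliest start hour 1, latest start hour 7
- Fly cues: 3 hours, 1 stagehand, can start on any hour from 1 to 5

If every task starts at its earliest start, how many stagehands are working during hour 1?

21

At early start, hour 1 has: Spike marks, Hang drops, Sound check, Focus lights, Run cable, Fly cues.
Demand: 3 + 4 + 5 + 5 + 3 + 1 = 21.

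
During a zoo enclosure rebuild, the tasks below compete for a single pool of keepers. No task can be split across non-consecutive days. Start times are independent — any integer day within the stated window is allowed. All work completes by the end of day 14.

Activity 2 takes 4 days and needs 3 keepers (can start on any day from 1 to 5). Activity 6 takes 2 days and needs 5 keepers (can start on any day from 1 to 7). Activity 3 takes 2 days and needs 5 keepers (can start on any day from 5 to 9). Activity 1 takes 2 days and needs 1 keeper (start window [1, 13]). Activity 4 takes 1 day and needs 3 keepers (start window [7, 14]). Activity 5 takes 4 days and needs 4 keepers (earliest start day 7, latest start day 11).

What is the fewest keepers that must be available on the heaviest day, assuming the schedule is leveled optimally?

Early-start (Activity 2@1, Activity 6@1, Activity 3@5, Activity 1@1, Activity 4@7, Activity 5@7) gives peak 9: d1:9  d2:9  d3:3  d4:3  d5:5  d6:5  d7:7  d8:4  d9:4  d10:4  d11:0  d12:0  d13:0  d14:0.
Shift Activity 6→5, Activity 3→7, Activity 4→9, Activity 5→10.
Schedule Activity 2@1, Activity 6@5, Activity 3@7, Activity 1@1, Activity 4@9, Activity 5@10: d1:4  d2:4  d3:3  d4:3  d5:5  d6:5  d7:5  d8:5  d9:3  d10:4  d11:4  d12:4  d13:4  d14:0 — peak 5.

5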